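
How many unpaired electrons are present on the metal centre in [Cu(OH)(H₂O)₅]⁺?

Each hydroxide is −1; water is neutral; balancing the +1 overall charge requires Cu(II).
Cu sits in group 11, so the d-electron count is 11 − 2 = 9.
In an octahedral field the d⁹ configuration is t₂g⁶e_g³ (only one arrangement possible), giving 1 unpaired electron.

1 unpaired electron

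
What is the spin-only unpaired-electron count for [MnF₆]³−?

4 unpaired electrons

Summing ligand charges against the −3 overall charge gives an oxidation state of +3 for manganese.
Group 7 minus oxidation state 3 gives a d⁴ configuration.
The spin state decides the count: Fluoride is a weak-field ligand for a first-row metal, so the complex is high-spin.
An octahedral high-spin d⁴ ion is t₂g³e_g¹, giving 4 unpaired electrons.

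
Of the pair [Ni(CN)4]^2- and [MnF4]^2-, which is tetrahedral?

[MnF4]^2-

For [Ni(CN)4]^2-: Ligand charges: each cyanide is −1. With an overall charge of −2 the nickel centre must be in the +2 oxidation state. Nickel is a group-10 element; Ni(II) is therefore d⁸. Cyanide is a strong-field ligand (high in the spectrochemical series). A 3d d⁸ ion with strong-field ligands gains enough CFSE to favour square planar over tetrahedral. → square planar.
For [MnF4]^2-: Ligand charges: each fluoride is −1. With an overall charge of −2 the manganese centre must be in the +2 oxidation state. Manganese is a group-7 element; Mn(II) is therefore d⁵. A high-spin d⁵ ion has zero CFSE in either geometry, so four ligands adopt the sterically favoured tetrahedral geometry. → tetrahedral.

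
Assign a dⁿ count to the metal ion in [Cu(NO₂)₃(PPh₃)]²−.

d¹⁰

Summing ligand charges against the −2 overall charge gives an oxidation state of +1 for copper.
Cu sits in group 11, so the d-electron count is 11 − 1 = 10.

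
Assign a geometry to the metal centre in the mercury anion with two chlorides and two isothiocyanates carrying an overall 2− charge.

tetrahedral

Ligand charges: each chloride is −1; each isothiocyanate is −1. With an overall charge of −2 the mercury centre must be in the +2 oxidation state.
Mercury is a group-12 element; Hg(II) is therefore d¹⁰.
With 4 monodentate ligands the coordination number is 4.
A d¹⁰ ion has no crystal-field stabilisation preference between square planar and tetrahedral, so four ligands adopt the sterically favoured tetrahedral geometry.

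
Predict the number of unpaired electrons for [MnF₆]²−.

3

Summing ligand charges against the −2 overall charge gives an oxidation state of +4 for manganese.
Mn sits in group 7, so the d-electron count is 7 − 4 = 3.
In an octahedral field the d³ configuration is t₂g³e_g⁰ (only one arrangement possible), giving 3 unpaired electrons.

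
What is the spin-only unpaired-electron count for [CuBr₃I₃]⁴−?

1 unpaired electron

Summing ligand charges against the −4 overall charge gives an oxidation state of +2 for copper.
Group 11 minus oxidation state 2 gives a d⁹ configuration.
In an octahedral field the d⁹ configuration is t₂g⁶e_g³ (only one arrangement possible), giving 1 unpaired electron.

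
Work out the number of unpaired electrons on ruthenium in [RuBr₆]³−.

Summing ligand charges against the −3 overall charge gives an oxidation state of +3 for ruthenium.
Ru sits in group 8, so the d-electron count is 8 − 3 = 5.
The spin state decides the count: a 4d ion has a large Δₒ and is invariably low-spin.
An octahedral low-spin d⁵ ion is t₂g⁵e_g⁰, giving 1 unpaired electron.

1 unpaired electron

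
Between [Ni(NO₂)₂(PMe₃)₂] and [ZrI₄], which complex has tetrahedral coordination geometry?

For [Ni(NO₂)₂(PMe₃)₂]: Each nitro (N-bound nitrite) is −1; trimethylphosphine is neutral; balancing the 0 overall charge requires Ni(II). Group 10 minus oxidation state 2 gives a d⁸ configuration. Nitro (N-bound nitrite) and trimethylphosphine are strong-field ligands (high in the spectrochemical series). A 3d d⁸ ion with strong-field ligands gains enough CFSE to favour square planar over tetrahedral. → square planar.
For [ZrI₄]: Summing ligand charges against the 0 overall charge gives an oxidation state of +4 for zirconium. Zr sits in group 4, so the d-electron count is 4 − 4 = 0. A d⁰ ion has no crystal-field stabilisation preference between square planar and tetrahedral, so four ligands adopt the sterically favoured tetrahedral geometry. → tetrahedral.

[ZrI₄]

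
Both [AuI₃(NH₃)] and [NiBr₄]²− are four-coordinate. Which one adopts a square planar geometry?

[AuI₃(NH₃)]

For [AuI₃(NH₃)]: Summing ligand charges against the 0 overall charge gives an oxidation state of +3 for gold. Au sits in group 11, so the d-electron count is 11 − 3 = 8. A 5d d⁸ ion has a large crystal-field splitting; square planar leaves the high-energy d_{x²−y²} orbital empty and maximises CFSE. → square planar.
For [NiBr₄]²−: Ligand charges: each bromide is −1. With an overall charge of −2 the nickel centre must be in the +2 oxidation state. Nickel is a group-10 element; Ni(II) is therefore d⁸. Bromide is a weak-field ligand. With weak-field ligands the CFSE gain from square planar is small, so a 3d d⁸ ion takes the sterically preferred tetrahedral geometry. → tetrahedral.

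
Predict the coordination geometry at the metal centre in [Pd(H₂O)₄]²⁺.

Water is neutral; balancing the +2 overall charge requires Pd(II).
Group 10 minus oxidation state 2 gives a d⁸ configuration.
With 4 monodentate ligands the coordination number is 4.
A 4d d⁸ ion has a large crystal-field splitting; square planar leaves the high-energy d_{x²−y²} orbital empty and maximises CFSE.

square planar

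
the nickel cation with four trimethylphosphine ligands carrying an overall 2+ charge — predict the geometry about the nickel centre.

square planar

Summing ligand charges against the +2 overall charge gives an oxidation state of +2 for nickel.
Group 10 minus oxidation state 2 gives a d⁸ configuration.
Coordination number: 4.
Trimethylphosphine is a strong-field ligand (high in the spectrochemical series).
A 3d d⁸ ion with strong-field ligands gains enough CFSE to favour square planar over tetrahedral.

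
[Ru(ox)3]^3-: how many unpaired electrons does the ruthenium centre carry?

Summing ligand charges against the −3 overall charge gives an oxidation state of +3 for ruthenium.
Group 8 minus oxidation state 3 gives a d⁵ configuration.
Counting donor atoms: 3×oxalate (bidentate) → 6 donors. Coordination number = 6.
The spin state decides the count: a 4d ion has a large Δₒ and is invariably low-spin.
An octahedral low-spin d⁵ ion is t₂g⁵e_g⁰, giving 1 unpaired electron.

1 unpaired electron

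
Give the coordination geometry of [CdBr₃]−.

Each bromide is −1; balancing the −1 overall charge requires Cd(II).
Cd sits in group 12, so the d-electron count is 12 − 2 = 10.
With 3 monodentate ligands the coordination number is 3.
Three ligands around a d¹⁰ centre minimise repulsion in a trigonal-planar arrangement.

trigonal planar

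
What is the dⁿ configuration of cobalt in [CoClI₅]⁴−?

Ligand charges: each chloride is −1; each iodide is −1. With an overall charge of −4 the cobalt centre must be in the +2 oxidation state.
Co sits in group 9, so the d-electron count is 9 − 2 = 7.

d⁷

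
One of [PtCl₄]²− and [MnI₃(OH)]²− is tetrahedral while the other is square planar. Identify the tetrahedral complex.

For [PtCl₄]²−: Ligand charges: each chloride is −1. With an overall charge of −2 the platinum centre must be in the +2 oxidation state. Group 10 minus oxidation state 2 gives a d⁸ configuration. A 5d d⁸ ion has a large crystal-field splitting; square planar leaves the high-energy d_{x²−y²} orbital empty and maximises CFSE. → square planar.
For [MnI₃(OH)]²−: Each iodide is −1; each hydroxide is −1; balancing the −2 overall charge requires Mn(II). Group 7 minus oxidation state 2 gives a d⁵ configuration. A high-spin d⁵ ion has zero CFSE in either geometry, so four ligands adopt the sterically favoured tetrahedral geometry. → tetrahedral.

[MnI₃(OH)]²−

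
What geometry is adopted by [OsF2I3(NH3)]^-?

octahedral

Each fluoride is −1; each iodide is −1; ammonia is neutral; balancing the −1 overall charge requires Os(IV).
Os sits in group 8, so the d-electron count is 8 − 4 = 4.
With 6 monodentate ligands the coordination number is 6.
Six donors around a single metal centre give an octahedral coordination sphere.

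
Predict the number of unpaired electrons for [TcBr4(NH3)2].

3

Ligand charges: each bromide is −1; ammonia is neutral. With an overall charge of 0 the technetium centre must be in the +4 oxidation state.
Technetium is a group-7 element; Tc(IV) is therefore d³.
In an octahedral field the d³ configuration is t₂g³e_g⁰ (only one arrangement possible), giving 3 unpaired electrons.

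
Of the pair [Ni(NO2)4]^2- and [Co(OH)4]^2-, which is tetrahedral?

For [Ni(NO2)4]^2-: Ligand charges: each nitro (N-bound nitrite) is −1. With an overall charge of −2 the nickel centre must be in the +2 oxidation state. Nickel is a group-10 element; Ni(II) is therefore d⁸. Nitro (N-bound nitrite) is a strong-field ligand (high in the spectrochemical series). A 3d d⁸ ion with strong-field ligands gains enough CFSE to favour square planar over tetrahedral. → square planar.
For [Co(OH)4]^2-: Each hydroxide is −1; balancing the −2 overall charge requires Co(II). Group 9 minus oxidation state 2 gives a d⁷ configuration. For a high-spin 3d d⁷ ion with weak-field ligands the small Δₜ gives little square-planar CFSE advantage, so four ligands adopt the sterically favoured tetrahedral geometry. → tetrahedral.

[Co(OH)4]^2-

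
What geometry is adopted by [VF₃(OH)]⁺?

Each fluoride is −1; each hydroxide is −1; balancing the +1 overall charge requires V(V).
V sits in group 5, so the d-electron count is 5 − 5 = 0.
Coordination number: 4.
A d⁰ ion has no crystal-field stabilisation preference between square planar and tetrahedral, so four ligands adopt the sterically favoured tetrahedral geometry.

tetrahedral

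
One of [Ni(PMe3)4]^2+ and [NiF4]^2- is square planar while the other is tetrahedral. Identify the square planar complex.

[Ni(PMe3)4]^2+

For [Ni(PMe3)4]^2+: Summing ligand charges against the +2 overall charge gives an oxidation state of +2 for nickel. Group 10 minus oxidation state 2 gives a d⁸ configuration. Trimethylphosphine is a strong-field ligand (high in the spectrochemical series). A 3d d⁸ ion with strong-field ligands gains enough CFSE to favour square planar over tetrahedral. → square planar.
For [NiF4]^2-: Ligand charges: each fluoride is −1. With an overall charge of −2 the nickel centre must be in the +2 oxidation state. Ni sits in group 10, so the d-electron count is 10 − 2 = 8. Fluoride is a weak-field ligand. With weak-field ligands the CFSE gain from square planar is small, so a 3d d⁸ ion takes the sterically preferred tetrahedral geometry. → tetrahedral.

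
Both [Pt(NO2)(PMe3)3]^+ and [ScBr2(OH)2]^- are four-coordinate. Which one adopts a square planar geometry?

[Pt(NO2)(PMe3)3]^+

For [Pt(NO2)(PMe3)3]^+: Each nitro (N-bound nitrite) is −1; trimethylphosphine is neutral; balancing the +1 overall charge requires Pt(II). Group 10 minus oxidation state 2 gives a d⁸ configuration. A 5d d⁸ ion has a large crystal-field splitting; square planar leaves the high-energy d_{x²−y²} orbital empty and maximises CFSE. → square planar.
For [ScBr2(OH)2]^-: Summing ligand charges against the −1 overall charge gives an oxidation state of +3 for scandium. Scandium is a group-3 element; Sc(III) is therefore d⁰. A d⁰ ion has no crystal-field stabilisation preference between square planar and tetrahedral, so four ligands adopt the sterically favoured tetrahedral geometry. → tetrahedral.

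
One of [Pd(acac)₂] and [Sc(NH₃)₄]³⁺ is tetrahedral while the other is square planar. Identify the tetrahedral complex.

[Sc(NH₃)₄]³⁺

For [Pd(acac)₂]: Each acetylacetonate is −1; balancing the 0 overall charge requires Pd(II). Group 10 minus oxidation state 2 gives a d⁸ configuration. A 4d d⁸ ion has a large crystal-field splitting; square planar leaves the high-energy d_{x²−y²} orbital empty and maximises CFSE. → square planar.
For [Sc(NH₃)₄]³⁺: Ligand charges: ammonia is neutral. With an overall charge of +3 the scandium centre must be in the +3 oxidation state. Sc sits in group 3, so the d-electron count is 3 − 3 = 0. A d⁰ ion has no crystal-field stabilisation preference between square planar and tetrahedral, so four ligands adopt the sterically favoured tetrahedral geometry. → tetrahedral.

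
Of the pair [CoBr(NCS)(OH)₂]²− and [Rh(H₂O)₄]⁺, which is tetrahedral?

[CoBr(NCS)(OH)₂]²−

For [CoBr(NCS)(OH)₂]²−: Summing ligand charges against the −2 overall charge gives an oxidation state of +2 for cobalt. Co sits in group 9, so the d-electron count is 9 − 2 = 7. For a high-spin 3d d⁷ ion with weak-field ligands the small Δₜ gives little square-planar CFSE advantage, so four ligands adopt the sterically favoured tetrahedral geometry. → tetrahedral.
For [Rh(H₂O)₄]⁺: Summing ligand charges against the +1 overall charge gives an oxidation state of +1 for rhodium. Group 9 minus oxidation state 1 gives a d⁸ configuration. A 4d d⁸ ion has a large crystal-field splitting; square planar leaves the high-energy d_{x²−y²} orbital empty and maximises CFSE. → square planar.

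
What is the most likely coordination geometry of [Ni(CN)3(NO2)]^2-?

square planar

Summing ligand charges against the −2 overall charge gives an oxidation state of +2 for nickel.
Nickel is a group-10 element; Ni(II) is therefore d⁸.
Coordination number: 4.
Cyanide and nitro (N-bound nitrite) are strong-field ligands (high in the spectrochemical series).
A 3d d⁸ ion with strong-field ligands gains enough CFSE to favour square planar over tetrahedral.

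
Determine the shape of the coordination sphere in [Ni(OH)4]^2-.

tetrahedral

Ligand charges: each hydroxide is −1. With an overall charge of −2 the nickel centre must be in the +2 oxidation state.
Nickel is a group-10 element; Ni(II) is therefore d⁸.
With 4 monodentate ligands the coordination number is 4.
Hydroxide is a weak-field ligand.
With weak-field ligands the CFSE gain from square planar is small, so a 3d d⁸ ion takes the sterically preferred tetrahedral geometry.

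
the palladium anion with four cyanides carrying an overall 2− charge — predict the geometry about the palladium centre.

Each cyanide is −1; balancing the −2 overall charge requires Pd(II).
Group 10 minus oxidation state 2 gives a d⁸ configuration.
Coordination number: 4.
A 4d d⁸ ion has a large crystal-field splitting; square planar leaves the high-energy d_{x²−y²} orbital empty and maximises CFSE.

square planar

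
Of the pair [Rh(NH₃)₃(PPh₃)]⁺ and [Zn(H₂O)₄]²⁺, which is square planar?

[Rh(NH₃)₃(PPh₃)]⁺

For [Rh(NH₃)₃(PPh₃)]⁺: Ammonia is neutral; triphenylphosphine is neutral; balancing the +1 overall charge requires Rh(I). Rhodium is a group-9 element; Rh(I) is therefore d⁸. A 4d d⁸ ion has a large crystal-field splitting; square planar leaves the high-energy d_{x²−y²} orbital empty and maximises CFSE. → square planar.
For [Zn(H₂O)₄]²⁺: Summing ligand charges against the +2 overall charge gives an oxidation state of +2 for zinc. Group 12 minus oxidation state 2 gives a d¹⁰ configuration. A d¹⁰ ion has no crystal-field stabilisation preference between square planar and tetrahedral, so four ligands adopt the sterically favoured tetrahedral geometry. → tetrahedral.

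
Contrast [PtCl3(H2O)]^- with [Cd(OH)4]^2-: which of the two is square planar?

For [PtCl3(H2O)]^-: Ligand charges: each chloride is −1; water is neutral. With an overall charge of −1 the platinum centre must be in the +2 oxidation state. Platinum is a group-10 element; Pt(II) is therefore d⁸. A 5d d⁸ ion has a large crystal-field splitting; square planar leaves the high-energy d_{x²−y²} orbital empty and maximises CFSE. → square planar.
For [Cd(OH)4]^2-: Ligand charges: each hydroxide is −1. With an overall charge of −2 the cadmium centre must be in the +2 oxidation state. Cd sits in group 12, so the d-electron count is 12 − 2 = 10. A d¹⁰ ion has no crystal-field stabilisation preference between square planar and tetrahedral, so four ligands adopt the sterically favoured tetrahedral geometry. → tetrahedral.

[PtCl3(H2O)]^-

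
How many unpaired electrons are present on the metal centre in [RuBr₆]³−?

1

Ligand charges: each bromide is −1. With an overall charge of −3 the ruthenium centre must be in the +3 oxidation state.
Group 8 minus oxidation state 3 gives a d⁵ configuration.
The spin state decides the count: a 4d ion has a large Δₒ and is invariably low-spin.
An octahedral low-spin d⁵ ion is t₂g⁵e_g⁰, giving 1 unpaired electron.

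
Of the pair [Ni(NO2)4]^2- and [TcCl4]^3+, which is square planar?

[Ni(NO2)4]^2-

For [Ni(NO2)4]^2-: Ligand charges: each nitro (N-bound nitrite) is −1. With an overall charge of −2 the nickel centre must be in the +2 oxidation state. Nickel is a group-10 element; Ni(II) is therefore d⁸. Nitro (N-bound nitrite) is a strong-field ligand (high in the spectrochemical series). A 3d d⁸ ion with strong-field ligands gains enough CFSE to favour square planar over tetrahedral. → square planar.
For [TcCl4]^3+: Summing ligand charges against the +3 overall charge gives an oxidation state of +7 for technetium. Tc sits in group 7, so the d-electron count is 7 − 7 = 0. A d⁰ ion has no crystal-field stabilisation preference between square planar and tetrahedral, so four ligands adopt the sterically favoured tetrahedral geometry. → tetrahedral.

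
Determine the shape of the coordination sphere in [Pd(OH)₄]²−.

Ligand charges: each hydroxide is −1. With an overall charge of −2 the palladium centre must be in the +2 oxidation state.
Pd sits in group 10, so the d-electron count is 10 − 2 = 8.
With 4 monodentate ligands the coordination number is 4.
A 4d d⁸ ion has a large crystal-field splitting; square planar leaves the high-energy d_{x²−y²} orbital empty and maximises CFSE.

square planar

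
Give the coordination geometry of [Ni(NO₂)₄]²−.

Summing ligand charges against the −2 overall charge gives an oxidation state of +2 for nickel.
Group 10 minus oxidation state 2 gives a d⁸ configuration.
Coordination number: 4.
Nitro (N-bound nitrite) is a strong-field ligand (high in the spectrochemical series).
A 3d d⁸ ion with strong-field ligands gains enough CFSE to favour square planar over tetrahedral.

square planar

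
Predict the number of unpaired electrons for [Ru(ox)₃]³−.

Each oxalate is −2; balancing the −3 overall charge requires Ru(III).
Ru sits in group 8, so the d-electron count is 8 − 3 = 5.
Counting donor atoms: 3×oxalate (bidentate) → 6 donors. Coordination number = 6.
The spin state decides the count: a 4d ion has a large Δₒ and is invariably low-spin.
An octahedral low-spin d⁵ ion is t₂g⁵e_g⁰, giving 1 unpaired electron.

1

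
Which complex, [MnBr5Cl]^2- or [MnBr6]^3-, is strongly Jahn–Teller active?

[MnBr5Cl]^2-: Ligand charges: each bromide is −1; each chloride is −1. With an overall charge of −2 the manganese centre must be in the +4 oxidation state. Group 7 minus oxidation state 4 gives a d³ configuration. The d³ configuration leaves the e_g set evenly filled (or empty) — no strong Jahn–Teller driving force.
[MnBr6]^3-: Each bromide is −1; balancing the −3 overall charge requires Mn(III). Group 7 minus oxidation state 3 gives a d⁴ configuration. Bromide is a weak-field ligand for a first-row metal, so the complex is high-spin. The t₂g³e_g¹ (high-spin) configuration has an unevenly filled e_g set; the Jahn–Teller theorem predicts a tetragonal distortion (typically axial elongation) to lift the degeneracy.

[MnBr6]^3-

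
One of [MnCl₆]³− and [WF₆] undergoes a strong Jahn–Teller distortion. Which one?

[MnCl₆]³−: Summing ligand charges against the −3 overall charge gives an oxidation state of +3 for manganese. Group 7 minus oxidation state 3 gives a d⁴ configuration. Chloride is a weak-field ligand for a first-row metal, so the complex is high-spin. The t₂g³e_g¹ (high-spin) configuration has an unevenly filled e_g set; the Jahn–Teller theorem predicts a tetragonal distortion (typically axial elongation) to lift the degeneracy.
[WF₆]: Ligand charges: each fluoride is −1. With an overall charge of 0 the tungsten centre must be in the +6 oxidation state. Tungsten is a group-6 element; W(VI) is therefore d⁰. The d⁰ configuration leaves the e_g set evenly filled (or empty) — no strong Jahn–Teller driving force.

[MnCl₆]³−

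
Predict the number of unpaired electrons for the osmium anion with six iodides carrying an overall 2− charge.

2

Each iodide is −1; balancing the −2 overall charge requires Os(IV).
Osmium is a group-8 element; Os(IV) is therefore d⁴.
The spin state decides the count: a 5d ion has a large Δₒ and is invariably low-spin.
An octahedral low-spin d⁴ ion is t₂g⁴e_g⁰, giving 2 unpaired electrons.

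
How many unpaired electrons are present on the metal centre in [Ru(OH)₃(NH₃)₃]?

Ligand charges: each hydroxide is −1; ammonia is neutral. With an overall charge of 0 the ruthenium centre must be in the +3 oxidation state.
Ruthenium is a group-8 element; Ru(III) is therefore d⁵.
The spin state decides the count: a 4d ion has a large Δₒ and is invariably low-spin.
An octahedral low-spin d⁵ ion is t₂g⁵e_g⁰, giving 1 unpaired electron.

1 unpaired electron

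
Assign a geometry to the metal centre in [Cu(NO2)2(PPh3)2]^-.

Ligand charges: each nitro (N-bound nitrite) is −1; triphenylphosphine is neutral. With an overall charge of −1 the copper centre must be in the +1 oxidation state.
Group 11 minus oxidation state 1 gives a d¹⁰ configuration.
Coordination number: 4.
A d¹⁰ ion has no crystal-field stabilisation preference between square planar and tetrahedral, so four ligands adopt the sterically favoured tetrahedral geometry.

tetrahedral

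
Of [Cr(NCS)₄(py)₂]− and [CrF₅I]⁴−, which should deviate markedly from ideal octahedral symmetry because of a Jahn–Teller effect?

[Cr(NCS)₄(py)₂]−: Summing ligand charges against the −1 overall charge gives an oxidation state of +3 for chromium. Cr sits in group 6, so the d-electron count is 6 − 3 = 3. The d³ configuration leaves the e_g set evenly filled (or empty) — no strong Jahn–Teller driving force.
[CrF₅I]⁴−: Summing ligand charges against the −4 overall charge gives an oxidation state of +2 for chromium. Chromium is a group-6 element; Cr(II) is therefore d⁴. Fluoride and iodide are weak-field ligands for a first-row metal, so the complex is high-spin. The t₂g³e_g¹ (high-spin) configuration has an unevenly filled e_g set; the Jahn–Teller theorem predicts a tetragonal distortion (typically axial elongation) to lift the degeneracy.

[CrF₅I]⁴−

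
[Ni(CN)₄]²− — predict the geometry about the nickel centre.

square planar

Summing ligand charges against the −2 overall charge gives an oxidation state of +2 for nickel.
Group 10 minus oxidation state 2 gives a d⁸ configuration.
With 4 monodentate ligands the coordination number is 4.
Cyanide is a strong-field ligand (high in the spectrochemical series).
A 3d d⁸ ion with strong-field ligands gains enough CFSE to favour square planar over tetrahedral.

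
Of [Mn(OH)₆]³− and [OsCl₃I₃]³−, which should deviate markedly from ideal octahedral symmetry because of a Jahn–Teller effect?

[Mn(OH)₆]³−: Summing ligand charges against the −3 overall charge gives an oxidation state of +3 for manganese. Manganese is a group-7 element; Mn(III) is therefore d⁴. Hydroxide is a weak-field ligand for a first-row metal, so the complex is high-spin. The t₂g³e_g¹ (high-spin) configuration has an unevenly filled e_g set; the Jahn–Teller theorem predicts a tetragonal distortion (typically axial elongation) to lift the degeneracy.
[OsCl₃I₃]³−: Summing ligand charges against the −3 overall charge gives an oxidation state of +3 for osmium. Group 8 minus oxidation state 3 gives a d⁵ configuration. A 5d ion has a large Δₒ and is invariably low-spin. The d⁵ configuration leaves the e_g set evenly filled (or empty) — no strong Jahn–Teller driving force.

[Mn(OH)₆]³−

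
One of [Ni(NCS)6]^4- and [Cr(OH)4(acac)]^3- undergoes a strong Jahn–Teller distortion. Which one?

[Ni(NCS)6]^4-: Ligand charges: each isothiocyanate is −1. With an overall charge of −4 the nickel centre must be in the +2 oxidation state. Nickel is a group-10 element; Ni(II) is therefore d⁸. The d⁸ configuration leaves the e_g set evenly filled (or empty) — no strong Jahn–Teller driving force.
[Cr(OH)4(acac)]^3-: Each hydroxide is −1; each acetylacetonate is −1; balancing the −3 overall charge requires Cr(II). Cr sits in group 6, so the d-electron count is 6 − 2 = 4. Acetylacetonate and hydroxide are weak-field ligands for a first-row metal, so the complex is high-spin. The t₂g³e_g¹ (high-spin) configuration has an unevenly filled e_g set; the Jahn–Teller theorem predicts a tetragonal distortion (typically axial elongation) to lift the degeneracy.

[Cr(OH)4(acac)]^3-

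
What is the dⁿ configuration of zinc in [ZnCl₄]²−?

d10

Summing ligand charges against the −2 overall charge gives an oxidation state of +2 for zinc.
Zinc is a group-12 element; Zn(II) is therefore d¹⁰.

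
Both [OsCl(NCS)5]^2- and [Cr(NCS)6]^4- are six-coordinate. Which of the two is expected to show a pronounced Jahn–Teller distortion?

[OsCl(NCS)5]^2-: Ligand charges: each chloride is −1; each isothiocyanate is −1. With an overall charge of −2 the osmium centre must be in the +4 oxidation state. Group 8 minus oxidation state 4 gives a d⁴ configuration. A 5d ion has a large Δₒ and is invariably low-spin. The d⁴ configuration leaves the e_g set evenly filled (or empty) — no strong Jahn–Teller driving force.
[Cr(NCS)6]^4-: Each isothiocyanate is −1; balancing the −4 overall charge requires Cr(II). Cr sits in group 6, so the d-electron count is 6 − 2 = 4. Isothiocyanate is a weak-field ligand for a first-row metal, so the complex is high-spin. The t₂g³e_g¹ (high-spin) configuration has an unevenly filled e_g set; the Jahn–Teller theorem predicts a tetragonal distortion (typically axial elongation) to lift the degeneracy.

[Cr(NCS)6]^4-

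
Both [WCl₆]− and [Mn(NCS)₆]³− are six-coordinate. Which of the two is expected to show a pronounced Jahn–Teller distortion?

[Mn(NCS)₆]³−

[WCl₆]−: Each chloride is −1; balancing the −1 overall charge requires W(V). Tungsten is a group-6 element; W(V) is therefore d¹. The d¹ configuration leaves the e_g set evenly filled (or empty) — no strong Jahn–Teller driving force.
[Mn(NCS)₆]³−: Each isothiocyanate is −1; balancing the −3 overall charge requires Mn(III). Mn sits in group 7, so the d-electron count is 7 − 3 = 4. Isothiocyanate is a weak-field ligand for a first-row metal, so the complex is high-spin. The t₂g³e_g¹ (high-spin) configuration has an unevenly filled e_g set; the Jahn–Teller theorem predicts a tetragonal distortion (typically axial elongation) to lift the degeneracy.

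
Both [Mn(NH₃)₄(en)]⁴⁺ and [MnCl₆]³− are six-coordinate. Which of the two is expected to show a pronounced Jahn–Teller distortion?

[MnCl₆]³−

[Mn(NH₃)₄(en)]⁴⁺: Ammonia is neutral; ethylenediamine is neutral; balancing the +4 overall charge requires Mn(IV). Manganese is a group-7 element; Mn(IV) is therefore d³. The d³ configuration leaves the e_g set evenly filled (or empty) — no strong Jahn–Teller driving force.
[MnCl₆]³−: Summing ligand charges against the −3 overall charge gives an oxidation state of +3 for manganese. Mn sits in group 7, so the d-electron count is 7 − 3 = 4. Chloride is a weak-field ligand for a first-row metal, so the complex is high-spin. The t₂g³e_g¹ (high-spin) configuration has an unevenly filled e_g set; the Jahn–Teller theorem predicts a tetragonal distortion (typically axial elongation) to lift the degeneracy.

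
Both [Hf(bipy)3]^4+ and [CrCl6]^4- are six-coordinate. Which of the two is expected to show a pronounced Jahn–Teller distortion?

[CrCl6]^4-

[Hf(bipy)3]^4+: Ligand charges: 2,2′-bipyridine is neutral. With an overall charge of +4 the hafnium centre must be in the +4 oxidation state. Hf sits in group 4, so the d-electron count is 4 − 4 = 0. The d⁰ configuration leaves the e_g set evenly filled (or empty) — no strong Jahn–Teller driving force.
[CrCl6]^4-: Each chloride is −1; balancing the −4 overall charge requires Cr(II). Cr sits in group 6, so the d-electron count is 6 − 2 = 4. Chloride is a weak-field ligand for a first-row metal, so the complex is high-spin. The t₂g³e_g¹ (high-spin) configuration has an unevenly filled e_g set; the Jahn–Teller theorem predicts a tetragonal distortion (typically axial elongation) to lift the degeneracy.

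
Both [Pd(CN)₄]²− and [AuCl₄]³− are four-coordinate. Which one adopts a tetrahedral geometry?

[AuCl₄]³−

For [Pd(CN)₄]²−: Ligand charges: each cyanide is −1. With an overall charge of −2 the palladium centre must be in the +2 oxidation state. Palladium is a group-10 element; Pd(II) is therefore d⁸. A 4d d⁸ ion has a large crystal-field splitting; square planar leaves the high-energy d_{x²−y²} orbital empty and maximises CFSE. → square planar.
For [AuCl₄]³−: Each chloride is −1; balancing the −3 overall charge requires Au(I). Gold is a group-11 element; Au(I) is therefore d¹⁰. A d¹⁰ ion has no crystal-field stabilisation preference between square planar and tetrahedral, so four ligands adopt the sterically favoured tetrahedral geometry. → tetrahedral.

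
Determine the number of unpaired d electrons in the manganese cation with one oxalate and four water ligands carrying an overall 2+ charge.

Summing ligand charges against the +2 overall charge gives an oxidation state of +4 for manganese.
Group 7 minus oxidation state 4 gives a d³ configuration.
Counting donor atoms: 1×oxalate (bidentate) → 2 donors; 4×water (monodentate) → 4 donors. Coordination number = 6.
In an octahedral field the d³ configuration is t₂g³e_g⁰ (only one arrangement possible), giving 3 unpaired electrons.

3 unpaired electrons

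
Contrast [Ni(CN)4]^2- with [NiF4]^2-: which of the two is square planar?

For [Ni(CN)4]^2-: Each cyanide is −1; balancing the −2 overall charge requires Ni(II). Nickel is a group-10 element; Ni(II) is therefore d⁸. Cyanide is a strong-field ligand (high in the spectrochemical series). A 3d d⁸ ion with strong-field ligands gains enough CFSE to favour square planar over tetrahedral. → square planar.
For [NiF4]^2-: Summing ligand charges against the −2 overall charge gives an oxidation state of +2 for nickel. Ni sits in group 10, so the d-electron count is 10 − 2 = 8. Fluoride is a weak-field ligand. With weak-field ligands the CFSE gain from square planar is small, so a 3d d⁸ ion takes the sterically preferred tetrahedral geometry. → tetrahedral.

[Ni(CN)4]^2-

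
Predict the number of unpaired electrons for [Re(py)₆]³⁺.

2

Pyridine is neutral; balancing the +3 overall charge requires Re(III).
Rhenium is a group-7 element; Re(III) is therefore d⁴.
The spin state decides the count: a 5d ion has a large Δₒ and is invariably low-spin.
An octahedral low-spin d⁴ ion is t₂g⁴e_g⁰, giving 2 unpaired electrons.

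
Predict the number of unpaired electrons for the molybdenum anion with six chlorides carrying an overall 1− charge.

1

Each chloride is −1; balancing the −1 overall charge requires Mo(V).
Group 6 minus oxidation state 5 gives a d¹ configuration.
In an octahedral field the d¹ configuration is t₂g¹e_g⁰ (only one arrangement possible), giving 1 unpaired electron.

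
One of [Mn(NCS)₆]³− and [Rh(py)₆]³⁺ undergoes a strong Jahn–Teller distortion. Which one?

[Mn(NCS)₆]³−: Summing ligand charges against the −3 overall charge gives an oxidation state of +3 for manganese. Mn sits in group 7, so the d-electron count is 7 − 3 = 4. Isothiocyanate is a weak-field ligand for a first-row metal, so the complex is high-spin. The t₂g³e_g¹ (high-spin) configuration has an unevenly filled e_g set; the Jahn–Teller theorem predicts a tetragonal distortion (typically axial elongation) to lift the degeneracy.
[Rh(py)₆]³⁺: Summing ligand charges against the +3 overall charge gives an oxidation state of +3 for rhodium. Rhodium is a group-9 element; Rh(III) is therefore d⁶. A 4d ion has a large Δₒ and is invariably low-spin. The d⁶ configuration leaves the e_g set evenly filled (or empty) — no strong Jahn–Teller driving force.

[Mn(NCS)₆]³−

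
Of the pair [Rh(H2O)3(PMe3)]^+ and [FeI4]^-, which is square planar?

[Rh(H2O)3(PMe3)]^+

For [Rh(H2O)3(PMe3)]^+: Water is neutral; trimethylphosphine is neutral; balancing the +1 overall charge requires Rh(I). Group 9 minus oxidation state 1 gives a d⁸ configuration. A 4d d⁸ ion has a large crystal-field splitting; square planar leaves the high-energy d_{x²−y²} orbital empty and maximises CFSE. → square planar.
For [FeI4]^-: Each iodide is −1; balancing the −1 overall charge requires Fe(III). Group 8 minus oxidation state 3 gives a d⁵ configuration. A high-spin d⁵ ion has zero CFSE in either geometry, so four ligands adopt the sterically favoured tetrahedral geometry. → tetrahedral.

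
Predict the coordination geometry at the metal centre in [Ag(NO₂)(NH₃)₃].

Summing ligand charges against the 0 overall charge gives an oxidation state of +1 for silver.
Silver is a group-11 element; Ag(I) is therefore d¹⁰.
Coordination number: 4.
A d¹⁰ ion has no crystal-field stabilisation preference between square planar and tetrahedral, so four ligands adopt the sterically favoured tetrahedral geometry.

tetrahedral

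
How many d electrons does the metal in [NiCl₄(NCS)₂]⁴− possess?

d8

Ligand charges: each chloride is −1; each isothiocyanate is −1. With an overall charge of −4 the nickel centre must be in the +2 oxidation state.
Nickel is a group-10 element; Ni(II) is therefore d⁸.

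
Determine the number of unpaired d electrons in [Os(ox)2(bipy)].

Ligand charges: each oxalate is −2; 2,2′-bipyridine is neutral. With an overall charge of 0 the osmium centre must be in the +4 oxidation state.
Os sits in group 8, so the d-electron count is 8 − 4 = 4.
Counting donor atoms: 2×oxalate (bidentate) → 4 donors; 1×2,2′-bipyridine (bidentate) → 2 donors. Coordination number = 6.
The spin state decides the count: a 5d ion has a large Δₒ and is invariably low-spin.
An octahedral low-spin d⁴ ion is t₂g⁴e_g⁰, giving 2 unpaired electrons.

2 unpaired electrons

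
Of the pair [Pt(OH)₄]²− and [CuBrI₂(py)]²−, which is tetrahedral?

[CuBrI₂(py)]²−

For [Pt(OH)₄]²−: Ligand charges: each hydroxide is −1. With an overall charge of −2 the platinum centre must be in the +2 oxidation state. Platinum is a group-10 element; Pt(II) is therefore d⁸. A 5d d⁸ ion has a large crystal-field splitting; square planar leaves the high-energy d_{x²−y²} orbital empty and maximises CFSE. → square planar.
For [CuBrI₂(py)]²−: Ligand charges: each bromide is −1; each iodide is −1; pyridine is neutral. With an overall charge of −2 the copper centre must be in the +1 oxidation state. Group 11 minus oxidation state 1 gives a d¹⁰ configuration. A d¹⁰ ion has no crystal-field stabilisation preference between square planar and tetrahedral, so four ligands adopt the sterically favoured tetrahedral geometry. → tetrahedral.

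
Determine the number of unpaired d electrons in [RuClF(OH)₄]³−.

1 unpaired electron

Summing ligand charges against the −3 overall charge gives an oxidation state of +3 for ruthenium.
Ru sits in group 8, so the d-electron count is 8 − 3 = 5.
The spin state decides the count: a 4d ion has a large Δₒ and is invariably low-spin.
An octahedral low-spin d⁵ ion is t₂g⁵e_g⁰, giving 1 unpaired electron.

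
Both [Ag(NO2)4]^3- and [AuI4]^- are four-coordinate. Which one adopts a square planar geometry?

[AuI4]^-

For [Ag(NO2)4]^3-: Summing ligand charges against the −3 overall charge gives an oxidation state of +1 for silver. Group 11 minus oxidation state 1 gives a d¹⁰ configuration. A d¹⁰ ion has no crystal-field stabilisation preference between square planar and tetrahedral, so four ligands adopt the sterically favoured tetrahedral geometry. → tetrahedral.
For [AuI4]^-: Summing ligand charges against the −1 overall charge gives an oxidation state of +3 for gold. Gold is a group-11 element; Au(III) is therefore d⁸. A 5d d⁸ ion has a large crystal-field splitting; square planar leaves the high-energy d_{x²−y²} orbital empty and maximises CFSE. → square planar.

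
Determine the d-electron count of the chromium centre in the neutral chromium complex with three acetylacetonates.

Summing ligand charges against the 0 overall charge gives an oxidation state of +3 for chromium.
Group 6 minus oxidation state 3 gives a d³ configuration.

d³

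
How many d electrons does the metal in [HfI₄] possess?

Ligand charges: each iodide is −1. With an overall charge of 0 the hafnium centre must be in the +4 oxidation state.
Hafnium is a group-4 element; Hf(IV) is therefore d⁰.

d⁰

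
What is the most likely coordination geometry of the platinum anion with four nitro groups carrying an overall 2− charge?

square planar

Ligand charges: each nitro (N-bound nitrite) is −1. With an overall charge of −2 the platinum centre must be in the +2 oxidation state.
Platinum is a group-10 element; Pt(II) is therefore d⁸.
With 4 monodentate ligands the coordination number is 4.
A 5d d⁸ ion has a large crystal-field splitting; square planar leaves the high-energy d_{x²−y²} orbital empty and maximises CFSE.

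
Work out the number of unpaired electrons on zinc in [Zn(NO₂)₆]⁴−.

0

Each nitro (N-bound nitrite) is −1; balancing the −4 overall charge requires Zn(II).
Zn sits in group 12, so the d-electron count is 12 − 2 = 10.
In an octahedral field the d¹⁰ configuration is t₂g⁶e_g⁴, giving 0 unpaired electrons.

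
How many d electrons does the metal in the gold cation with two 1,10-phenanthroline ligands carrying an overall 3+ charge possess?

Summing ligand charges against the +3 overall charge gives an oxidation state of +3 for gold.
Au sits in group 11, so the d-electron count is 11 − 3 = 8.

d⁸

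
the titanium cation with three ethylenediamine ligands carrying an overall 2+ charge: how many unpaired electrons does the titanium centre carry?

Ligand charges: ethylenediamine is neutral. With an overall charge of +2 the titanium centre must be in the +2 oxidation state.
Group 4 minus oxidation state 2 gives a d² configuration.
Counting donor atoms: 3×ethylenediamine (bidentate) → 6 donors. Coordination number = 6.
In an octahedral field the d² configuration is t₂g²e_g⁰ (only one arrangement possible), giving 2 unpaired electrons.

2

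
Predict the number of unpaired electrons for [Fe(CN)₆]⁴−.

Ligand charges: each cyanide is −1. With an overall charge of −4 the iron centre must be in the +2 oxidation state.
Fe sits in group 8, so the d-electron count is 8 − 2 = 6.
The spin state decides the count: Cyanide is a strong-field ligand (high in the spectrochemical series) for a first-row metal, so the complex is low-spin.
An octahedral low-spin d⁶ ion is t₂g⁶e_g⁰, giving 0 unpaired electrons.

0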